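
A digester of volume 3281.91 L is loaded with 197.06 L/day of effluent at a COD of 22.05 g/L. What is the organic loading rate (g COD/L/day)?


OLR = Q * S / V
= 197.06 * 22.05 / 3281.91
= 1.3240 g/L/day

1.3240 g/L/day


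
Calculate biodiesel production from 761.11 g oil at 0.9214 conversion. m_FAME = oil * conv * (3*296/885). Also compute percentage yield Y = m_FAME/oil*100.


m_FAME = oil * conv * (3 * 296 / 885) = oil * conv * (888/885)
= 761.11 * 0.9214 * 888 / 885
= 703.6640 g
Y = m_FAME / oil * 100 = conv * (888/885) * 100
= 0.9214 * 888 / 885 * 100
= 92.45%

703.6640 g FAME; Y = 92.45%


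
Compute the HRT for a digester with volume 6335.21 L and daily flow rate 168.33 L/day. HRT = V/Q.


HRT = V / Q
= 6335.21 / 168.33
= 37.6357 days

37.6357 days


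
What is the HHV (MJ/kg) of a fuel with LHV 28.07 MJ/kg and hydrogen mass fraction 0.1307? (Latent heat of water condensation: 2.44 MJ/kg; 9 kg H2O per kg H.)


HHV = LHV + H_frac * 9 * 2.44
= 28.07 + 0.1307 * 9 * 2.44
= 30.9402 MJ/kg

30.9402 MJ/kg


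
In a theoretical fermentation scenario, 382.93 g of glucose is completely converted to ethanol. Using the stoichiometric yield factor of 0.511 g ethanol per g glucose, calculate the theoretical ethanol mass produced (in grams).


Theoretical ethanol yield: m_EtOH = 0.511 * m_glucose
m_EtOH = 0.511 * 382.93 = 195.6772 g

195.6772 g


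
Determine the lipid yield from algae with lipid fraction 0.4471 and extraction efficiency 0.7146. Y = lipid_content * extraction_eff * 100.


Y = lipid_content * extraction_eff * 100
= 0.4471 * 0.7146 * 100
= 31.9498%

31.9498%


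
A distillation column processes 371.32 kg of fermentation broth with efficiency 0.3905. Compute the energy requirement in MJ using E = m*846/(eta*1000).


E = m * 846 / (eta * 1000)
= 371.32 * 846 / (0.3905 * 1000)
= 804.4474 MJ

804.4474 MJ


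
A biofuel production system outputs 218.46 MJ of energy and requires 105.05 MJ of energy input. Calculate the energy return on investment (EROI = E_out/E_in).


EROI = E_out / E_in
= 218.46 / 105.05
= 2.0796

2.0796


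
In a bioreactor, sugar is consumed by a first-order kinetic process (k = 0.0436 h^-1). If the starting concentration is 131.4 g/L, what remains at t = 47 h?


S = S0 * exp(-k * t)
S = 131.4 * exp(-0.0436 * 47)
S = 16.9293 g/L

16.9293 g/L


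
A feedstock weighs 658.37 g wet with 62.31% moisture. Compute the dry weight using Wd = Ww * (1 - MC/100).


Wd = Ww * (1 - MC/100)
= 658.37 * (1 - 62.31/100)
= 248.1397 g

248.1397 g


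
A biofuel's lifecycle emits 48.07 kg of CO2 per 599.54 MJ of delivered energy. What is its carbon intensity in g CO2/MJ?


CI = CO2 * 1000 / E
= 48.07 * 1000 / 599.54
= 80.1781 g CO2/MJ

80.1781 g CO2/MJ


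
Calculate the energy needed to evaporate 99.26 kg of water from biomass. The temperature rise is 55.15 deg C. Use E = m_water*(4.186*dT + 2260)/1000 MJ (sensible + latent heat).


E = m_water * (4.186 * dT + 2260) / 1000
= 99.26 * (4.186 * 55.15 + 2260) / 1000
= 247.2426 MJ

247.2426 MJ


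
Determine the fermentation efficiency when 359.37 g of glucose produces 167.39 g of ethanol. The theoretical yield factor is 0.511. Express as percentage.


Fermentation efficiency = (actual / (0.511 * glucose)) * 100
= (167.39 / (0.511 * 359.37)) * 100
= 91.1521%

91.1521%


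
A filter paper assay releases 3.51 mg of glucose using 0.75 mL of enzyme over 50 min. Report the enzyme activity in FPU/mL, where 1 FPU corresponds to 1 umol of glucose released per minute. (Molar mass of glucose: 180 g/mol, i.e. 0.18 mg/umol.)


Activity = glucose_mg / (0.18 mg/umol * V_mL * t_min)
= 3.51 / (0.18 * 0.75 * 50)
= 0.5200 FPU/mL

0.5200 FPU/mL


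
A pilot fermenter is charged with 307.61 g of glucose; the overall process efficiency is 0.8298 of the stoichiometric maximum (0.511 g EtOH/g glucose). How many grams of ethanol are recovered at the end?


Actual ethanol: m = 0.511 * 307.61 * 0.8298
m = 130.4352 g

130.4352 g


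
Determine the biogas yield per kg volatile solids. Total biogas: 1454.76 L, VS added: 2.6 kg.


Y = V / VS
= 1454.76 / 2.6
= 559.5231 L/kg VS

559.5231 L/kg VS


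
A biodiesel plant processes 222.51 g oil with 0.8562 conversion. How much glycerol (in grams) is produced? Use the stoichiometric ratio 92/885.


glycerol = oil * conv * (92/885)
= 222.51 * 0.8562 * 92 / 885
= 19.8047 g

19.8047 g


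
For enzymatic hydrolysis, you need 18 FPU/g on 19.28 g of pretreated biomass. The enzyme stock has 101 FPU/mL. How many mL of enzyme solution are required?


V = dosage * m_sub / activity
V = 18 * 19.28 / 101
V = 3.4360 mL

3.4360 mL


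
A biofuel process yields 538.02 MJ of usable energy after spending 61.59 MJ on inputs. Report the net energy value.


NEV = E_out - E_in
= 538.02 - 61.59
= 476.4300 MJ

476.4300 MJ


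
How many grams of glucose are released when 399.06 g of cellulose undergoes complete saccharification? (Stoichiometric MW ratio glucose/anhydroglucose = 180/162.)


glucose = cellulose * 180/162
= 399.06 * 180/162
= 443.4000 g

443.4000 g


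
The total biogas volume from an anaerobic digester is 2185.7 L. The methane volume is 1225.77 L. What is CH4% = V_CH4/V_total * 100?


CH4% = V_CH4 / V_total * 100
= 1225.77 / 2185.7 * 100
= 56.0813%

56.0813%


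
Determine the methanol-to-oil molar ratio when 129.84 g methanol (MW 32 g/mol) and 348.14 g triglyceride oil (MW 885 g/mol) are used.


Molar ratio = n_MeOH / n_oil = (MeOH/32) / (oil/885) = (MeOH * 885) / (32 * oil)
= (129.84 * 885) / (32 * 348.14)
= 10.3145

10.3145


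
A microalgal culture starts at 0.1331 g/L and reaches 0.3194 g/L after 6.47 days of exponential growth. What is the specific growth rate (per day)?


mu = ln(X2/X1) / dt
= ln(0.3194/0.1331) / 6.47
= 0.1353 per day

0.1353 per day


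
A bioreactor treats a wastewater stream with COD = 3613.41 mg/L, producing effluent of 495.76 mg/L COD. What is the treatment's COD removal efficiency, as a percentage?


eta = (COD_in - COD_out) / COD_in * 100
= (3613.41 - 495.76) / 3613.41 * 100
= 86.2800%

86.2800%


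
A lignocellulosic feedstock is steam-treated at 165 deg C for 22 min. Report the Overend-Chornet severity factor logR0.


logR0 = log10(t * exp((T - 100) / 14.75))
= log10(22 * exp((165 - 100) / 14.75))
= 3.2563

3.2563


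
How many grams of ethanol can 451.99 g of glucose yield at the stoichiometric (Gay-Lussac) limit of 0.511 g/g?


Theoretical ethanol yield: m_EtOH = 0.511 * m_glucose
m_EtOH = 0.511 * 451.99 = 230.9669 g

230.9669 g


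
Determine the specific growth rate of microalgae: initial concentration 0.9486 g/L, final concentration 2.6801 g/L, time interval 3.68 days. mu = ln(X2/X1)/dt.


mu = ln(X2/X1) / dt
= ln(2.6801/0.9486) / 3.68
= 0.2822 per day

0.2822 per day


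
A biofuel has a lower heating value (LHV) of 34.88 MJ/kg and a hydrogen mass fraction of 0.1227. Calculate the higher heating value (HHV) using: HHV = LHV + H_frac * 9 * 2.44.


HHV = LHV + H_frac * 9 * 2.44
= 34.88 + 0.1227 * 9 * 2.44
= 37.5745 MJ/kg

37.5745 MJ/kg


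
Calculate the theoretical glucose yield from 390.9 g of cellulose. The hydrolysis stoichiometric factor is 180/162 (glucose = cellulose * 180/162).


glucose = cellulose * 180/162
= 390.9 * 180/162
= 434.3333 g

434.3333 g


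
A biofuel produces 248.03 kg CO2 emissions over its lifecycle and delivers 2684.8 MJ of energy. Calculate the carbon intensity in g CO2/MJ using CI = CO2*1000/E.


CI = CO2 * 1000 / E
= 248.03 * 1000 / 2684.8
= 92.3830 g CO2/MJ

92.3830 g CO2/MJ


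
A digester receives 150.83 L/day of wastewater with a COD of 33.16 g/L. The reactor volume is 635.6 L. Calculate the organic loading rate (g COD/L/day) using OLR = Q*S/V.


OLR = Q * S / V
= 150.83 * 33.16 / 635.6
= 7.8690 g/L/day

7.8690 g/L/day


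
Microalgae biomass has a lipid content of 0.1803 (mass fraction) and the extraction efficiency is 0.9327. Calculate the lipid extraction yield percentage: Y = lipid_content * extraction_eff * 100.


Y = lipid_content * extraction_eff * 100
= 0.1803 * 0.9327 * 100
= 16.8166%

16.8166%


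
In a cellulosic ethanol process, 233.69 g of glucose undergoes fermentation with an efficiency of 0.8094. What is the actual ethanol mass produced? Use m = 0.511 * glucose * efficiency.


Actual ethanol: m = 0.511 * 233.69 * 0.8094
m = 96.6550 g

96.6550 g


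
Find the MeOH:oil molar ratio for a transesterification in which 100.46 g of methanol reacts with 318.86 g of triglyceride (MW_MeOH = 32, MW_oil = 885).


Molar ratio = n_MeOH / n_oil = (MeOH/32) / (oil/885) = (MeOH * 885) / (32 * oil)
= (100.46 * 885) / (32 * 318.86)
= 8.7134

8.7134


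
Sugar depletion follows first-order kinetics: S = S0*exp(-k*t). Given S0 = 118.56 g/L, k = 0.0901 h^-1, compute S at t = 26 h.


S = S0 * exp(-k * t)
S = 118.56 * exp(-0.0901 * 26)
S = 11.3909 g/L

11.3909 g/L


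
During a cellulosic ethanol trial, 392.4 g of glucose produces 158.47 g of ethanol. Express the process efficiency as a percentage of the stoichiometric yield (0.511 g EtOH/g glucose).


Fermentation efficiency = (actual / (0.511 * glucose)) * 100
= (158.47 / (0.511 * 392.4)) * 100
= 79.0309%

79.0309%


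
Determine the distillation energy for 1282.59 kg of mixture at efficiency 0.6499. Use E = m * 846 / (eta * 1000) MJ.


E = m * 846 / (eta * 1000)
= 1282.59 * 846 / (0.6499 * 1000)
= 1669.5971 MJ

1669.5971 MJ


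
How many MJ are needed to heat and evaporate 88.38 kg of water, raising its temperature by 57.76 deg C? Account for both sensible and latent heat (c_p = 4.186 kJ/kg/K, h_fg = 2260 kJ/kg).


E = m_water * (4.186 * dT + 2260) / 1000
= 88.38 * (4.186 * 57.76 + 2260) / 1000
= 221.1076 MJ

221.1076 MJ


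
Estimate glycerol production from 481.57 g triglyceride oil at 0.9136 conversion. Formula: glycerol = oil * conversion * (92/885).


glycerol = oil * conv * (92/885)
= 481.57 * 0.9136 * 92 / 885
= 45.7362 g

45.7362 g


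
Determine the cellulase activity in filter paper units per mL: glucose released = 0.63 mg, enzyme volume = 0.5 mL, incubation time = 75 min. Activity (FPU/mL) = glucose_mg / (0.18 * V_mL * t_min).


Activity = glucose_mg / (0.18 mg/umol * V_mL * t_min)
= 0.63 / (0.18 * 0.5 * 75)
= 0.0933 FPU/mL

0.0933 FPU/mL


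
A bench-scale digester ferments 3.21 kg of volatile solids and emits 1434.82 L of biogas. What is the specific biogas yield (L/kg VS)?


Y = V / VS
= 1434.82 / 3.21
= 446.9844 L/kg VS

446.9844 L/kg VS


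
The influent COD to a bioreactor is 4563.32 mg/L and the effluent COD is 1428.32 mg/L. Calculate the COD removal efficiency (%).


eta = (COD_in - COD_out) / COD_in * 100
= (4563.32 - 1428.32) / 4563.32 * 100
= 68.7000%

68.7000%


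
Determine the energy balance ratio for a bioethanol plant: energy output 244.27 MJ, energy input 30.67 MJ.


EROI = E_out / E_in
= 244.27 / 30.67
= 7.9645

7.9645


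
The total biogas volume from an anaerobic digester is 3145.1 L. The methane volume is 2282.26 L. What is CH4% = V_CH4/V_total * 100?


CH4% = V_CH4 / V_total * 100
= 2282.26 / 3145.1 * 100
= 72.5656%

72.5656%


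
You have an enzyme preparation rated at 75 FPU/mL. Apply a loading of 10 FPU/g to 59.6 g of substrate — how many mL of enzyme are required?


V = dosage * m_sub / activity
V = 10 * 59.6 / 75
V = 7.9467 mL

7.9467 mL


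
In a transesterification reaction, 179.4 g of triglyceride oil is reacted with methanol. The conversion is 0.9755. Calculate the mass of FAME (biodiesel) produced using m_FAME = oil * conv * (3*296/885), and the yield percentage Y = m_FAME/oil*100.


m_FAME = oil * conv * (3 * 296 / 885) = oil * conv * (888/885)
= 179.4 * 0.9755 * 888 / 885
= 175.5979 g
Y = m_FAME / oil * 100 = conv * (888/885) * 100
= 0.9755 * 888 / 885 * 100
= 97.88%

175.5979 g FAME; Y = 97.88%


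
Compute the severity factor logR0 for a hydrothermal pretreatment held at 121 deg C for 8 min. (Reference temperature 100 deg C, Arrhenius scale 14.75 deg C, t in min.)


logR0 = log10(t * exp((T - 100) / 14.75))
= log10(8 * exp((121 - 100) / 14.75))
= 1.5214

1.5214


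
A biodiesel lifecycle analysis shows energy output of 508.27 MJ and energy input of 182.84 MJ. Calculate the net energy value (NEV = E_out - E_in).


NEV = E_out - E_in
= 508.27 - 182.84
= 325.4300 MJ

325.4300 MJ


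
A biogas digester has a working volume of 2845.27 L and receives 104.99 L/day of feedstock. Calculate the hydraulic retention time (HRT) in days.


HRT = V / Q
= 2845.27 / 104.99
= 27.1004 days

27.1004 days


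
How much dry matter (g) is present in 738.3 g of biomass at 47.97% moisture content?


Wd = Ww * (1 - MC/100)
= 738.3 * (1 - 47.97/100)
= 384.1375 g

384.1375 g


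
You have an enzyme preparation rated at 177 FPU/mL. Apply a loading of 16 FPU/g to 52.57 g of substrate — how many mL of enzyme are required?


V = dosage * m_sub / activity
V = 16 * 52.57 / 177
V = 4.7521 mL

4.7521 mL


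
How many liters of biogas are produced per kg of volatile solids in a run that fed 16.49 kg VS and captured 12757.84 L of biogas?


Y = V / VS
= 12757.84 / 16.49
= 773.6713 L/kg VS

773.6713 L/kg VS


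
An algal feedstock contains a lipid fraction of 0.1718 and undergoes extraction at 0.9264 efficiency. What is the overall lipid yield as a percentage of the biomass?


Y = lipid_content * extraction_eff * 100
= 0.1718 * 0.9264 * 100
= 15.9156%

15.9156%


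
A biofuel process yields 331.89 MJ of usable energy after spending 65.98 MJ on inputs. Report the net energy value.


NEV = E_out - E_in
= 331.89 - 65.98
= 265.9100 MJ

265.9100 MJ


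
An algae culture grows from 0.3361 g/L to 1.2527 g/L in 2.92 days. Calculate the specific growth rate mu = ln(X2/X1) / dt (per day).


mu = ln(X2/X1) / dt
= ln(1.2527/0.3361) / 2.92
= 0.4506 per day

0.4506 per day


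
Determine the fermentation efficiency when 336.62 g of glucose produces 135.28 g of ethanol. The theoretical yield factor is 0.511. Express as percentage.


Fermentation efficiency = (actual / (0.511 * glucose)) * 100
= (135.28 / (0.511 * 336.62)) * 100
= 78.6453%

78.6453%


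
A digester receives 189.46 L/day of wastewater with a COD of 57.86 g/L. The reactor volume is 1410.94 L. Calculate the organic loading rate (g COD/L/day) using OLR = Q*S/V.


OLR = Q * S / V
= 189.46 * 57.86 / 1410.94
= 7.7694 g/L/day

7.7694 g/L/day


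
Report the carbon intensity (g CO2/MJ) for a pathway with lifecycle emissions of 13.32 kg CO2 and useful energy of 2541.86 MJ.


CI = CO2 * 1000 / E
= 13.32 * 1000 / 2541.86
= 5.2403 g CO2/MJ

5.2403 g CO2/MJ


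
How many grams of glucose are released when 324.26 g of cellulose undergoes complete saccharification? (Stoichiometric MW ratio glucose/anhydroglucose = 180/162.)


glucose = cellulose * 180/162
= 324.26 * 180/162
= 360.2889 g

360.2889 g


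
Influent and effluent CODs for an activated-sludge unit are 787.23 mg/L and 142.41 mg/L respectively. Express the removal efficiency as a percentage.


eta = (COD_in - COD_out) / COD_in * 100
= (787.23 - 142.41) / 787.23 * 100
= 81.9100%

81.9100%


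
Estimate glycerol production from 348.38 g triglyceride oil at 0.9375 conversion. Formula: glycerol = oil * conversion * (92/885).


glycerol = oil * conv * (92/885)
= 348.38 * 0.9375 * 92 / 885
= 33.9523 g

33.9523 g


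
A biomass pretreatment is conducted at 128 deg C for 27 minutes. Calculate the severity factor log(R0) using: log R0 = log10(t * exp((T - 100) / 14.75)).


logR0 = log10(t * exp((T - 100) / 14.75))
= log10(27 * exp((128 - 100) / 14.75))
= 2.2558

2.2558


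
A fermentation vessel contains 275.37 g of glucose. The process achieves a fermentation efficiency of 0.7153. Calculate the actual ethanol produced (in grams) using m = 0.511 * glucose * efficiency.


Actual ethanol: m = 0.511 * 275.37 * 0.7153
m = 100.6528 g

100.6528 g


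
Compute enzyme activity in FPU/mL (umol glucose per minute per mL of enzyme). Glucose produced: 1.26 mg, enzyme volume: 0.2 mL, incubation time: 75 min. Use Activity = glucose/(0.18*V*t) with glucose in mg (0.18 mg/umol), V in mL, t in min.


Activity = glucose_mg / (0.18 mg/umol * V_mL * t_min)
= 1.26 / (0.18 * 0.2 * 75)
= 0.4667 FPU/mL

0.4667 FPU/mL


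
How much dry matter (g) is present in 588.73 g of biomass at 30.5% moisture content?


Wd = Ww * (1 - MC/100)
= 588.73 * (1 - 30.5/100)
= 409.1674 g

409.1674 g


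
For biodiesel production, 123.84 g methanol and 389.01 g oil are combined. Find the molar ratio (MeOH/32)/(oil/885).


Molar ratio = n_MeOH / n_oil = (MeOH/32) / (oil/885) = (MeOH * 885) / (32 * oil)
= (123.84 * 885) / (32 * 389.01)
= 8.8043

8.8043


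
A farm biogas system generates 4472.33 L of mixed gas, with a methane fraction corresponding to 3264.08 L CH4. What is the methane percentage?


CH4% = V_CH4 / V_total * 100
= 3264.08 / 4472.33 * 100
= 72.9839%

72.9839%


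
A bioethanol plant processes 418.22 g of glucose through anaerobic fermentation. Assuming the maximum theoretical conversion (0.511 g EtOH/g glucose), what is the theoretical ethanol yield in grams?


Theoretical ethanol yield: m_EtOH = 0.511 * m_glucose
m_EtOH = 0.511 * 418.22 = 213.7104 g

213.7104 g


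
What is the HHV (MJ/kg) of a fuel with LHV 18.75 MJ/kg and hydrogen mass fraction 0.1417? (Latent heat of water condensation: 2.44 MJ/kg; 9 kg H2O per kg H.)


HHV = LHV + H_frac * 9 * 2.44
= 18.75 + 0.1417 * 9 * 2.44
= 21.8617 MJ/kg

21.8617 MJ/kg


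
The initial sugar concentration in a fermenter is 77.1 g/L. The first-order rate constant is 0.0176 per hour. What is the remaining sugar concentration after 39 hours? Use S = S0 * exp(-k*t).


S = S0 * exp(-k * t)
S = 77.1 * exp(-0.0176 * 39)
S = 38.8110 g/L

38.8110 g/L


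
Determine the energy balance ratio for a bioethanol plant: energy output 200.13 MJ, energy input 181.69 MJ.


EROI = E_out / E_in
= 200.13 / 181.69
= 1.1015

1.1015


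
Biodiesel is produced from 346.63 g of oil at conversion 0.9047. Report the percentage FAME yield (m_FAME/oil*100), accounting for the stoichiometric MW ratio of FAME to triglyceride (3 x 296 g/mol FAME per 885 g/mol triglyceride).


m_FAME = oil * conv * (3 * 296 / 885) = oil * conv * (888/885)
= 346.63 * 0.9047 * 888 / 885
= 314.6592 g
Y = m_FAME / oil * 100 = conv * (888/885) * 100
= 0.9047 * 888 / 885 * 100
= 90.78%

90.78%


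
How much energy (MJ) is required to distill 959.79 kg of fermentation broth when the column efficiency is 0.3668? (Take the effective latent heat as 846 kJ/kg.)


E = m * 846 / (eta * 1000)
= 959.79 * 846 / (0.3668 * 1000)
= 2213.6923 MJ

2213.6923 MJ


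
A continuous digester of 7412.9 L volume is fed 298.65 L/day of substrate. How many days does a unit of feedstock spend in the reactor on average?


HRT = V / Q
= 7412.9 / 298.65
= 24.8214 days

24.8214 days


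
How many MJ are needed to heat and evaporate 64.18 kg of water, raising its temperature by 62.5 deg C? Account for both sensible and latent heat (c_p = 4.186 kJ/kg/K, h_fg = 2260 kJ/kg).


E = m_water * (4.186 * dT + 2260) / 1000
= 64.18 * (4.186 * 62.5 + 2260) / 1000
= 161.8379 MJ

161.8379 MJ


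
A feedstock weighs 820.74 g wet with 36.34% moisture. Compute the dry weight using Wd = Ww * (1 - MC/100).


Wd = Ww * (1 - MC/100)
= 820.74 * (1 - 36.34/100)
= 522.4831 g

522.4831 g


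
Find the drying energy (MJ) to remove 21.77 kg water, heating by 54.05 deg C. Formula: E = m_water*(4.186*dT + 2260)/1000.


E = m_water * (4.186 * dT + 2260) / 1000
= 21.77 * (4.186 * 54.05 + 2260) / 1000
= 54.1257 MJ

54.1257 MJ


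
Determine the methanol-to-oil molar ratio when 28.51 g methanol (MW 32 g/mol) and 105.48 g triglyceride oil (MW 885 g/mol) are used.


Molar ratio = n_MeOH / n_oil = (MeOH/32) / (oil/885) = (MeOH * 885) / (32 * oil)
= (28.51 * 885) / (32 * 105.48)
= 7.4752

7.4752


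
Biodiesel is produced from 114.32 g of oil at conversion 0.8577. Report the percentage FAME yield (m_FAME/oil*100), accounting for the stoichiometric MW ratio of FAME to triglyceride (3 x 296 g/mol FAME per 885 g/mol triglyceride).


m_FAME = oil * conv * (3 * 296 / 885) = oil * conv * (888/885)
= 114.32 * 0.8577 * 888 / 885
= 98.3846 g
Y = m_FAME / oil * 100 = conv * (888/885) * 100
= 0.8577 * 888 / 885 * 100
= 86.06%

86.06%


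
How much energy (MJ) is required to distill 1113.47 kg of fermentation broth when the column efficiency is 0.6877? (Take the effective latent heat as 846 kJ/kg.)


E = m * 846 / (eta * 1000)
= 1113.47 * 846 / (0.6877 * 1000)
= 1369.7770 MJ

1369.7770 MJ


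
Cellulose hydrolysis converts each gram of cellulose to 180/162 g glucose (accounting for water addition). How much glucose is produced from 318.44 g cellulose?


glucose = cellulose * 180/162
= 318.44 * 180/162
= 353.8222 g

353.8222 g


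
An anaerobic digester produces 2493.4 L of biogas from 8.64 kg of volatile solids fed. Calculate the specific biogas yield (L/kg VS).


Y = V / VS
= 2493.4 / 8.64
= 288.5880 L/kg VS

288.5880 L/kg VS


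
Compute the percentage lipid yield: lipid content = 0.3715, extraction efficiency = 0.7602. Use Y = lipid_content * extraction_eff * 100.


Y = lipid_content * extraction_eff * 100
= 0.3715 * 0.7602 * 100
= 28.2414%

28.2414%


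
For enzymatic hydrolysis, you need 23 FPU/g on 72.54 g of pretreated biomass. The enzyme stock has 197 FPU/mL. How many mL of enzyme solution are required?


V = dosage * m_sub / activity
V = 23 * 72.54 / 197
V = 8.4691 mL

8.4691 mL


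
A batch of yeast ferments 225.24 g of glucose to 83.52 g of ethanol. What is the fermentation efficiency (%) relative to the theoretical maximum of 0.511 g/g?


Fermentation efficiency = (actual / (0.511 * glucose)) * 100
= (83.52 / (0.511 * 225.24)) * 100
= 72.5645%

72.5645%


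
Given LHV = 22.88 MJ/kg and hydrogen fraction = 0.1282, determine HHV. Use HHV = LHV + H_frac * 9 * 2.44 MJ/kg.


HHV = LHV + H_frac * 9 * 2.44
= 22.88 + 0.1282 * 9 * 2.44
= 25.6953 MJ/kg

25.6953 MJ/kg


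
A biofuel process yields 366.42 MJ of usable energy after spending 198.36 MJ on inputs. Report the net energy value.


NEV = E_out - E_in
= 366.42 - 198.36
= 168.0600 MJ

168.0600 MJ


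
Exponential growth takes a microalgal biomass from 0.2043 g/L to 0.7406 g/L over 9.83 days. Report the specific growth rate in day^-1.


mu = ln(X2/X1) / dt
= ln(0.7406/0.2043) / 9.83
= 0.1310 per day

0.1310 per day


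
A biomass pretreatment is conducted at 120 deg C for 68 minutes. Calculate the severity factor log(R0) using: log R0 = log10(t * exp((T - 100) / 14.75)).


logR0 = log10(t * exp((T - 100) / 14.75))
= log10(68 * exp((120 - 100) / 14.75))
= 2.4214

2.4214


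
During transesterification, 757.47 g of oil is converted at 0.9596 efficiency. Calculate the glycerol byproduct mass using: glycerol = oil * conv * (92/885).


glycerol = oil * conv * (92/885)
= 757.47 * 0.9596 * 92 / 885
= 75.5614 g

75.5614 g


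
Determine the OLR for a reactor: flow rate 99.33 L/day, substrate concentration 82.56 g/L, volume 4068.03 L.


OLR = Q * S / V
= 99.33 * 82.56 / 4068.03
= 2.0159 g/L/day

2.0159 g/L/day


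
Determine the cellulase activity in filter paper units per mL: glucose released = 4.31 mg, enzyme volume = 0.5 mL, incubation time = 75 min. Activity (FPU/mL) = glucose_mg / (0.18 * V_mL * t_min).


Activity = glucose_mg / (0.18 mg/umol * V_mL * t_min)
= 4.31 / (0.18 * 0.5 * 75)
= 0.6385 FPU/mL

0.6385 FPU/mL


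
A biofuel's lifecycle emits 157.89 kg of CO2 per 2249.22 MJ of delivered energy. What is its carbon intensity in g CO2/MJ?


CI = CO2 * 1000 / E
= 157.89 * 1000 / 2249.22
= 70.1977 g CO2/MJ

70.1977 g CO2/MJ


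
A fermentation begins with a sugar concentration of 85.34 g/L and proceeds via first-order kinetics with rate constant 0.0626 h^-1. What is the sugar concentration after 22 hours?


S = S0 * exp(-k * t)
S = 85.34 * exp(-0.0626 * 22)
S = 21.5299 g/L

21.5299 g/L


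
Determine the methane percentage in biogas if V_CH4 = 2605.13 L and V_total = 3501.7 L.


CH4% = V_CH4 / V_total * 100
= 2605.13 / 3501.7 * 100
= 74.3962%

74.3962%


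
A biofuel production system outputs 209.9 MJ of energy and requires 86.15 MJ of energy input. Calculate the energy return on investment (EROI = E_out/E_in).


EROI = E_out / E_in
= 209.9 / 86.15
= 2.4364

2.4364


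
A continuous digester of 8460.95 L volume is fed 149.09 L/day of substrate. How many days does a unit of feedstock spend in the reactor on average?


HRT = V / Q
= 8460.95 / 149.09
= 56.7506 days

56.7506 days


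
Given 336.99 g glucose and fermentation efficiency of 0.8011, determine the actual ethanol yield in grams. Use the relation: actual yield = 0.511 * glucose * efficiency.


Actual ethanol: m = 0.511 * 336.99 * 0.8011
m = 137.9509 g

137.9509 g


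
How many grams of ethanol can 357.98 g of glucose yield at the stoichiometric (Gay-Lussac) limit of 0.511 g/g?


Theoretical ethanol yield: m_EtOH = 0.511 * m_glucose
m_EtOH = 0.511 * 357.98 = 182.9278 g

182.9278 g


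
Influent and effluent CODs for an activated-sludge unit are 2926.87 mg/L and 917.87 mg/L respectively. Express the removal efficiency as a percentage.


eta = (COD_in - COD_out) / COD_in * 100
= (2926.87 - 917.87) / 2926.87 * 100
= 68.6399%

68.6399%


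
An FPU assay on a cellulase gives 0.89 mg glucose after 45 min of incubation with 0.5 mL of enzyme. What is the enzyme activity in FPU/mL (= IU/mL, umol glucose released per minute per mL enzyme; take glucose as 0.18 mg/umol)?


Activity = glucose_mg / (0.18 mg/umol * V_mL * t_min)
= 0.89 / (0.18 * 0.5 * 45)
= 0.2198 FPU/mL

0.2198 FPU/mL


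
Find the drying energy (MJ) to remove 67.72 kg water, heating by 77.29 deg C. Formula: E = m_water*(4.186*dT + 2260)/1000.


E = m_water * (4.186 * dT + 2260) / 1000
= 67.72 * (4.186 * 77.29 + 2260) / 1000
= 174.9571 MJ

174.9571 MJ


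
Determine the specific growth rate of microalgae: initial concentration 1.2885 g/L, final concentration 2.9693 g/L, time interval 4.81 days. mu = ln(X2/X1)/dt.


mu = ln(X2/X1) / dt
= ln(2.9693/1.2885) / 4.81
= 0.1736 per day

0.1736 per day


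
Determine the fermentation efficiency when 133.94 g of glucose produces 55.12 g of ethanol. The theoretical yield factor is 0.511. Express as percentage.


Fermentation efficiency = (actual / (0.511 * glucose)) * 100
= (55.12 / (0.511 * 133.94)) * 100
= 80.5338%

80.5338%


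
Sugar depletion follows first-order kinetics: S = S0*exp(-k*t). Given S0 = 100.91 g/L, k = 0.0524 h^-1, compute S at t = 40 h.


S = S0 * exp(-k * t)
S = 100.91 * exp(-0.0524 * 40)
S = 12.4066 g/L

12.4066 g/L


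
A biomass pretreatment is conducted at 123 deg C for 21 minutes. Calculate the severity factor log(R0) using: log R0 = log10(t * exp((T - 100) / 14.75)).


logR0 = log10(t * exp((T - 100) / 14.75))
= log10(21 * exp((123 - 100) / 14.75))
= 1.9994

1.9994


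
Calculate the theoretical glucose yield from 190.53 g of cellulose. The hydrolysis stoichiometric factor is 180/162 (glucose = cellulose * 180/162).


glucose = cellulose * 180/162
= 190.53 * 180/162
= 211.7000 g

211.7000 g


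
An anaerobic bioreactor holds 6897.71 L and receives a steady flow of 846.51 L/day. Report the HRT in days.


HRT = V / Q
= 6897.71 / 846.51
= 8.1484 days

8.1484 days


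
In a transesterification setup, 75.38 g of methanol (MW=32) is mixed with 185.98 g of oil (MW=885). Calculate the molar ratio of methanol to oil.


Molar ratio = n_MeOH / n_oil = (MeOH/32) / (oil/885) = (MeOH * 885) / (32 * oil)
= (75.38 * 885) / (32 * 185.98)
= 11.2094

11.2094


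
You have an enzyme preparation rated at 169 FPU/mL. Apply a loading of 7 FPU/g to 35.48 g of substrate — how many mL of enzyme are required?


V = dosage * m_sub / activity
V = 7 * 35.48 / 169
V = 1.4696 mL

1.4696 mL


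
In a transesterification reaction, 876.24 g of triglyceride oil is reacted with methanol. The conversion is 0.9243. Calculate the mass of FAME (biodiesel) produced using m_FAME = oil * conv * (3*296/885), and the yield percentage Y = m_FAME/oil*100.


m_FAME = oil * conv * (3 * 296 / 885) = oil * conv * (888/885)
= 876.24 * 0.9243 * 888 / 885
= 812.6541 g
Y = m_FAME / oil * 100 = conv * (888/885) * 100
= 0.9243 * 888 / 885 * 100
= 92.74%

812.6541 g FAME; Y = 92.74%


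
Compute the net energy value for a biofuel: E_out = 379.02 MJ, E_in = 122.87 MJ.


NEV = E_out - E_in
= 379.02 - 122.87
= 256.1500 MJ

256.1500 MJ


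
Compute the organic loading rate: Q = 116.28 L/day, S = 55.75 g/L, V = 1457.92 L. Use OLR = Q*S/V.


OLR = Q * S / V
= 116.28 * 55.75 / 1457.92
= 4.4465 g/L/day

4.4465 g/L/day


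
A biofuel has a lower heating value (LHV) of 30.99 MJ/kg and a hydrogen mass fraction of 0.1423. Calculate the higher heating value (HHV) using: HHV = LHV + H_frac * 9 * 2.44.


HHV = LHV + H_frac * 9 * 2.44
= 30.99 + 0.1423 * 9 * 2.44
= 34.1149 MJ/kg

34.1149 MJ/kg


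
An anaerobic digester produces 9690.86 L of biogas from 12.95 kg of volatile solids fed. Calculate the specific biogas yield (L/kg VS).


Y = V / VS
= 9690.86 / 12.95
= 748.3290 L/kg VS

748.3290 L/kg VS


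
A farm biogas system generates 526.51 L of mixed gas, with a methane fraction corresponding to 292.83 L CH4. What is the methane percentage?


CH4% = V_CH4 / V_total * 100
= 292.83 / 526.51 * 100
= 55.6172%

55.6172%


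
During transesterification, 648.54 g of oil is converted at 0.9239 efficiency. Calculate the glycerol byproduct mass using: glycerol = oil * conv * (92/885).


glycerol = oil * conv * (92/885)
= 648.54 * 0.9239 * 92 / 885
= 62.2883 g

62.2883 g


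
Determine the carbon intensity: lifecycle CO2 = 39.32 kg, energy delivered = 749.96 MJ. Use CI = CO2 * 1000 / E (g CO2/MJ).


CI = CO2 * 1000 / E
= 39.32 * 1000 / 749.96
= 52.4295 g CO2/MJ

52.4295 g CO2/MJ


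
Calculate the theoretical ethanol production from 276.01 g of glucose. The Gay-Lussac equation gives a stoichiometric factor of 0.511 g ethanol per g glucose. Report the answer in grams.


Theoretical ethanol yield: m_EtOH = 0.511 * m_glucose
m_EtOH = 0.511 * 276.01 = 141.0411 g

141.0411 g


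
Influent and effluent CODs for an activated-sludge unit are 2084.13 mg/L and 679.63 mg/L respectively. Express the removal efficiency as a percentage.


eta = (COD_in - COD_out) / COD_in * 100
= (2084.13 - 679.63) / 2084.13 * 100
= 67.3902%

67.3902%


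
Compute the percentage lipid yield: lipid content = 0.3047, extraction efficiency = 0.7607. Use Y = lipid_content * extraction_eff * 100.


Y = lipid_content * extraction_eff * 100
= 0.3047 * 0.7607 * 100
= 23.1785%

23.1785%


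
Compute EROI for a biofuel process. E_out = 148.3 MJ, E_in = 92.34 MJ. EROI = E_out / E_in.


EROI = E_out / E_in
= 148.3 / 92.34
= 1.6060

1.6060


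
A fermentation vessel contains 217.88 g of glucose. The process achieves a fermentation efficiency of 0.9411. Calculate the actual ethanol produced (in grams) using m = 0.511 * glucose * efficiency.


Actual ethanol: m = 0.511 * 217.88 * 0.9411
m = 104.7789 g

104.7789 g


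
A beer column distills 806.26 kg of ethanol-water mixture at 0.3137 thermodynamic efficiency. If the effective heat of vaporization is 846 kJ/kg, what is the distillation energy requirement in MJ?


E = m * 846 / (eta * 1000)
= 806.26 * 846 / (0.3137 * 1000)
= 2174.3575 MJ

2174.3575 MJ


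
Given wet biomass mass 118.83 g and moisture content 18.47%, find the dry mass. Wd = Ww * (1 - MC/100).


Wd = Ww * (1 - MC/100)
= 118.83 * (1 - 18.47/100)
= 96.8821 g

96.8821 g


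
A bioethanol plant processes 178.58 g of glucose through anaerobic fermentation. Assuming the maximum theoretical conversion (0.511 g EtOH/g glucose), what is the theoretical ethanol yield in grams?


Theoretical ethanol yield: m_EtOH = 0.511 * m_glucose
m_EtOH = 0.511 * 178.58 = 91.2544 g

91.2544 g


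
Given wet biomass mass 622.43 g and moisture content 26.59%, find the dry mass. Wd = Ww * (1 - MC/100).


Wd = Ww * (1 - MC/100)
= 622.43 * (1 - 26.59/100)
= 456.9259 g

456.9259 g


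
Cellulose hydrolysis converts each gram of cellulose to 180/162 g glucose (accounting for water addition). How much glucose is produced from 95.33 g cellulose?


glucose = cellulose * 180/162
= 95.33 * 180/162
= 105.9222 g

105.9222 g


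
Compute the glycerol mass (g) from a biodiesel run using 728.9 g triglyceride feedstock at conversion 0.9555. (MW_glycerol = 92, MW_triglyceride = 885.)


glycerol = oil * conv * (92/885)
= 728.9 * 0.9555 * 92 / 885
= 72.4008 g

72.4008 g


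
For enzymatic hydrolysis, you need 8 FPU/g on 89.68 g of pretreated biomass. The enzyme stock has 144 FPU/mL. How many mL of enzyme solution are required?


V = dosage * m_sub / activity
V = 8 * 89.68 / 144
V = 4.9822 mL

4.9822 mL


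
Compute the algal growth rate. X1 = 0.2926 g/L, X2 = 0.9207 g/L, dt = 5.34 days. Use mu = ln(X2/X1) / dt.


mu = ln(X2/X1) / dt
= ln(0.9207/0.2926) / 5.34
= 0.2147 per day

0.2147 per day


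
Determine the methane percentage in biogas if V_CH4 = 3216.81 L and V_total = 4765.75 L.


CH4% = V_CH4 / V_total * 100
= 3216.81 / 4765.75 * 100
= 67.4985%

67.4985%


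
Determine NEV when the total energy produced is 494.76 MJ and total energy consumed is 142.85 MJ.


NEV = E_out - E_in
= 494.76 - 142.85
= 351.9100 MJ

351.9100 MJ


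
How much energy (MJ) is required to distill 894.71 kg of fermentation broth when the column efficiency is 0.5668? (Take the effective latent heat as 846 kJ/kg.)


E = m * 846 / (eta * 1000)
= 894.71 * 846 / (0.5668 * 1000)
= 1335.4352 MJ

1335.4352 MJ


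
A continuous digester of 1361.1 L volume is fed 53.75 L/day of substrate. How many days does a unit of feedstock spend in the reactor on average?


HRT = V / Q
= 1361.1 / 53.75
= 25.3228 days

25.3228 days


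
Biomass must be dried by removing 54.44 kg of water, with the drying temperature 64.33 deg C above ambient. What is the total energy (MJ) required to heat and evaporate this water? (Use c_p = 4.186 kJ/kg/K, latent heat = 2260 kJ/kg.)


E = m_water * (4.186 * dT + 2260) / 1000
= 54.44 * (4.186 * 64.33 + 2260) / 1000
= 137.6943 MJ

137.6943 MJ


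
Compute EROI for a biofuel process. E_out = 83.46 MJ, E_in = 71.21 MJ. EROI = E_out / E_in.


EROI = E_out / E_in
= 83.46 / 71.21
= 1.1720

1.1720


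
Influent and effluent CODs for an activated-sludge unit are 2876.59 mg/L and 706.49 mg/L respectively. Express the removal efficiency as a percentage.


eta = (COD_in - COD_out) / COD_in * 100
= (2876.59 - 706.49) / 2876.59 * 100
= 75.4400%

75.4400%


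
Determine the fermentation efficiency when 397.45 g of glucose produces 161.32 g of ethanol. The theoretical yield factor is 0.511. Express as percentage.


Fermentation efficiency = (actual / (0.511 * glucose)) * 100
= (161.32 / (0.511 * 397.45)) * 100
= 79.4300%

79.4300%


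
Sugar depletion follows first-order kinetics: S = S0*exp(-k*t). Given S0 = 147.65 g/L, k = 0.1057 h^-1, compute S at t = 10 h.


S = S0 * exp(-k * t)
S = 147.65 * exp(-0.1057 * 10)
S = 51.3079 g/L

51.3079 g/L


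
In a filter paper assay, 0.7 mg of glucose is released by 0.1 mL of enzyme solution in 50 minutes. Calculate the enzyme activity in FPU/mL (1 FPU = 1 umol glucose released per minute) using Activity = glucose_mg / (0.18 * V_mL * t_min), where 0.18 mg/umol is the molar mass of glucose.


Activity = glucose_mg / (0.18 mg/umol * V_mL * t_min)
= 0.7 / (0.18 * 0.1 * 50)
= 0.7778 FPU/mL

0.7778 FPU/mL


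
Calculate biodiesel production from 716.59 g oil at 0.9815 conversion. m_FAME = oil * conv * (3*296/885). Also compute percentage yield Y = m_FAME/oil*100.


m_FAME = oil * conv * (3 * 296 / 885) = oil * conv * (888/885)
= 716.59 * 0.9815 * 888 / 885
= 705.7173 g
Y = m_FAME / oil * 100 = conv * (888/885) * 100
= 0.9815 * 888 / 885 * 100
= 98.48%

705.7173 g FAME; Y = 98.48%


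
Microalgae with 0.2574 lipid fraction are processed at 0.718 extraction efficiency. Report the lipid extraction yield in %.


Y = lipid_content * extraction_eff * 100
= 0.2574 * 0.718 * 100
= 18.4813%

18.4813%


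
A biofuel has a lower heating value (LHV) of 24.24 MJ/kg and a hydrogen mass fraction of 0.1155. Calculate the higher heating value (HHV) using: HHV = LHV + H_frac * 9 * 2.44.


HHV = LHV + H_frac * 9 * 2.44
= 24.24 + 0.1155 * 9 * 2.44
= 26.7764 MJ/kg

26.7764 MJ/kg


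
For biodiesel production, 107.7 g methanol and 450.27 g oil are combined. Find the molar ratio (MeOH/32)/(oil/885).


Molar ratio = n_MeOH / n_oil = (MeOH/32) / (oil/885) = (MeOH * 885) / (32 * oil)
= (107.7 * 885) / (32 * 450.27)
= 6.6151

6.6151


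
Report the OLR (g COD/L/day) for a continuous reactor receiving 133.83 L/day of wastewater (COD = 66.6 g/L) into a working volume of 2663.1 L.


OLR = Q * S / V
= 133.83 * 66.6 / 2663.1
= 3.3469 g/L/day

3.3469 g/L/day


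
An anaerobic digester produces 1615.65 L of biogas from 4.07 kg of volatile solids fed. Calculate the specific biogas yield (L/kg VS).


Y = V / VS
= 1615.65 / 4.07
= 396.9656 L/kg VS

396.9656 L/kg VS


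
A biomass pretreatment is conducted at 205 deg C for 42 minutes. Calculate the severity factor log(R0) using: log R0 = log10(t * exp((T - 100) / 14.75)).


logR0 = log10(t * exp((T - 100) / 14.75))
= log10(42 * exp((205 - 100) / 14.75))
= 4.7148

4.7148


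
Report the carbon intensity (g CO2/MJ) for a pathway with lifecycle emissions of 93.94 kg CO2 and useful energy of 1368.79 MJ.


CI = CO2 * 1000 / E
= 93.94 * 1000 / 1368.79
= 68.6300 g CO2/MJ

68.6300 g CO2/MJ


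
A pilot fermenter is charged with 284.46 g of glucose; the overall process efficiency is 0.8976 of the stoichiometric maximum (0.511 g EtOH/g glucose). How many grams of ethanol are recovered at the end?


Actual ethanol: m = 0.511 * 284.46 * 0.8976
m = 130.4743 g

130.4743 g


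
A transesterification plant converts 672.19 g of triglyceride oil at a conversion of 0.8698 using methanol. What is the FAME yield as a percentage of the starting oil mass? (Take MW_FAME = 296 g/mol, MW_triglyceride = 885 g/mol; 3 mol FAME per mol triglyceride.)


m_FAME = oil * conv * (3 * 296 / 885) = oil * conv * (888/885)
= 672.19 * 0.8698 * 888 / 885
= 586.6528 g
Y = m_FAME / oil * 100 = conv * (888/885) * 100
= 0.8698 * 888 / 885 * 100
= 87.27%

87.27%


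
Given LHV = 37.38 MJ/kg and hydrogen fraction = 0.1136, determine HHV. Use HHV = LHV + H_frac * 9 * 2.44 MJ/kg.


HHV = LHV + H_frac * 9 * 2.44
= 37.38 + 0.1136 * 9 * 2.44
= 39.8747 MJ/kg

39.8747 MJ/kg


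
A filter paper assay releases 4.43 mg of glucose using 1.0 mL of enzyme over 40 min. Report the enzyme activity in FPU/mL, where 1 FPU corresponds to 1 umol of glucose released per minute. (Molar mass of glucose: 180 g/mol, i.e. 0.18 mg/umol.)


Activity = glucose_mg / (0.18 mg/umol * V_mL * t_min)
= 4.43 / (0.18 * 1.0 * 40)
= 0.6153 FPU/mL

0.6153 FPU/mL


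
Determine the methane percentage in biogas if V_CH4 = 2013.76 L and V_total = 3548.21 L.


CH4% = V_CH4 / V_total * 100
= 2013.76 / 3548.21 * 100
= 56.7543%

56.7543%


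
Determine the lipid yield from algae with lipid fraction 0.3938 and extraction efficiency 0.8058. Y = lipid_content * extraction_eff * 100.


Y = lipid_content * extraction_eff * 100
= 0.3938 * 0.8058 * 100
= 31.7324%

31.7324%


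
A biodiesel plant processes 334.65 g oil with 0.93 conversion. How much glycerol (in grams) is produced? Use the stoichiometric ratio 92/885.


glycerol = oil * conv * (92/885)
= 334.65 * 0.93 * 92 / 885
= 32.3533 g

32.3533 g


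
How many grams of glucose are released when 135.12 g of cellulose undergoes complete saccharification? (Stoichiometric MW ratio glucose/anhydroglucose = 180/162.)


glucose = cellulose * 180/162
= 135.12 * 180/162
= 150.1333 g

150.1333 g
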